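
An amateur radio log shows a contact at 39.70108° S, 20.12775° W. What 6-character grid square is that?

Offset from 180°W / 90°S: lon 159.8723°, lat 50.2989°.
Field: 159.8723/20 → 7 → H, 50.2989/10 → 5 → F; chars HF.
Square: 19.8723/2 → 9, 0.2989/1 → 0; chars 90.
Subsquare: 1.8723/0.0833333 → 22 → w, 0.2989/0.0416667 → 7 → h; chars wh.

HF90wh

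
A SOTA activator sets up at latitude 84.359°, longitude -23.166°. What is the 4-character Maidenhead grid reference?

Add 180° to longitude and 90° to latitude: 156.83, 174.36.
Field: 156.83/20 → 7 → H, 174.36/10 → 17 → R; chars HR.
Square: 16.83/2 → 8, 4.36/1 → 4; chars 84.

HR84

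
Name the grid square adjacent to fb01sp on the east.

Longitude subsquare s = 18; +1 → 19 = t.
The latitude characters are unchanged.

FB01tp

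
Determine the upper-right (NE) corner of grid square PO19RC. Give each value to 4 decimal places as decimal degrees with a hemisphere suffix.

59.1250° N, 123.5000° E

Field P=15, O=14: +15·20° lon, +14·10° lat → SW at lon 120°, lat 50°.
Square 1, 9: +1·2° lon, +9·1° lat → SW at lon 122°, lat 59°.
Subsquare r=17, c=2: +17·0.0833333° lon, +2·0.0416667° lat → SW at lon 123.417°, lat 59.0833°.
Cell spans 0.0833333° lon × 0.0416667° lat. NE corner is SW corner plus one full cell.
latitude 59.1250° N, longitude 123.5000° E.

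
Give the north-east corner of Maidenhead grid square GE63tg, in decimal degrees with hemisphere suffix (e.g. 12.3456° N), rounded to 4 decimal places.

46.7083° S, 46.3333° W

Field G=6, E=4: +6·20° lon, +4·10° lat → SW at lon -60°, lat -50°.
Square 6, 3: +6·2° lon, +3·1° lat → SW at lon -48°, lat -47°.
Subsquare t=19, g=6: +19·0.0833333° lon, +6·0.0416667° lat → SW at lon -46.4167°, lat -46.75°.
Cell spans 0.0833333° lon × 0.0416667° lat. NE corner is SW corner plus one full cell.
latitude 46.7083° S, longitude 46.3333° W.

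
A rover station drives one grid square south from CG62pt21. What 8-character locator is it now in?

Latitude extended square 1; −1 → 0.
The longitude characters are unchanged.

CG62pt20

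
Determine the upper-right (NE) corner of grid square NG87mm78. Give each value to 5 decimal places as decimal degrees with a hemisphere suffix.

22.46250° S, 97.06667° E

Field N=13, G=6: +13·20° lon, +6·10° lat → SW at lon 80°, lat -30°.
Square 8, 7: +8·2° lon, +7·1° lat → SW at lon 96°, lat -23°.
Subsquare m=12, m=12: +12·0.0833333° lon, +12·0.0416667° lat → SW at lon 97°, lat -22.5°.
Extended square 7, 8: +7·0.00833333° lon, +8·0.00416667° lat → SW at lon 97.0583°, lat -22.4667°.
Cell spans 0.00833333° lon × 0.00416667° lat. NE corner is SW corner plus one full cell.
latitude 22.46250° S, longitude 97.06667° E.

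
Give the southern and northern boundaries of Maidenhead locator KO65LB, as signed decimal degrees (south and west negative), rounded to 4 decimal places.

Field K=10, O=14: +10·20° lon, +14·10° lat → SW at lon 20°, lat 50°.
Square 6, 5: +6·2° lon, +5·1° lat → SW at lon 32°, lat 55°.
Subsquare l=11, b=1: +11·0.0833333° lon, +1·0.0416667° lat → SW at lon 32.9167°, lat 55.0417°.
Cell spans 0.0833333° lon × 0.0416667° lat.
south 55.0417, north 55.0833.

55.0417, 55.0833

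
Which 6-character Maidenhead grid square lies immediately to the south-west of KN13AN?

Longitude subsquare a = 0; −1 → -1, wraps to 23 = x, carry into square.
Longitude square 1; −1 → 0.
Latitude subsquare n = 13; −1 → 12 = m.

KN03xm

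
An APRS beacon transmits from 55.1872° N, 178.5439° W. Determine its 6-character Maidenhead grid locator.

Offset from 180°W / 90°S: lon 1.4561°, lat 145.1872°.
Field (20°×10°, letters A–R): 1.4561/20 → 0 → A, 145.1872/10 → 14 → O; chars AO.
Square (2°×1°, digits 0–9): 1.4561/2 → 0, 5.1872/1 → 5; chars 05.
Subsquare (5′×2.5′, letters a–x): 1.4561/0.0833333 → 17 → r, 0.1872/0.0416667 → 4 → e; chars re.

AO05re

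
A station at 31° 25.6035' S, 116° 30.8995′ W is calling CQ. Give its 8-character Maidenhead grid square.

DF18rn87

Shift to the Maidenhead origin (180°W, 90°S): lon 63.48501, lat 58.57327.
Field (20°×10°, letters A–R): lon ⌊63.48501/20⌋ = 3 → D; lat ⌊58.57327/10⌋ = 5 → F.
Square (2°×1°, digits 0–9): lon ⌊3.48501/2⌋ = 1; lat ⌊8.57327/1⌋ = 8.
Subsquare (5′×2.5′, letters a–x): lon ⌊1.48501/0.0833333⌋ = 17 → r; lat ⌊0.57327/0.0416667⌋ = 13 → n.
Extended square (30″×15″, digits 0–9): lon ⌊0.06834/0.00833333⌋ = 8; lat ⌊0.03161/0.00416667⌋ = 7.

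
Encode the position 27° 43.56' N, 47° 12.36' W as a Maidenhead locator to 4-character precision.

Shift to the Maidenhead origin (180°W, 90°S): lon 132.79, lat 117.73.
Field: lon ⌊132.79/20⌋ = 6 → G; lat ⌊117.73/10⌋ = 11 → L.
Square: lon ⌊12.79/2⌋ = 6; lat ⌊7.73/1⌋ = 7.

GL67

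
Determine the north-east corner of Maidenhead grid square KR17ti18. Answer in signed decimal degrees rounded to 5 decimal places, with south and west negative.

87.37083, 23.60000

Field K=10, R=17: +10·20° lon, +17·10° lat → SW at lon 20°, lat 80°.
Square 1, 7: +1·2° lon, +7·1° lat → SW at lon 22°, lat 87°.
Subsquare t=19, i=8: +19·0.0833333° lon, +8·0.0416667° lat → SW at lon 23.5833°, lat 87.3333°.
Extended square 1, 8: +1·0.00833333° lon, +8·0.00416667° lat → SW at lon 23.5917°, lat 87.3667°.
Cell spans 0.00833333° lon × 0.00416667° lat. NE corner is SW corner plus one full cell.
latitude 87.37083, longitude 23.60000.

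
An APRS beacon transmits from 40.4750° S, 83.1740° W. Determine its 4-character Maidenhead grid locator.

EE89

Add 180° to longitude and 90° to latitude: 96.83, 49.52.
Field: lon ⌊96.83/20⌋ = 4 → E; lat ⌊49.52/10⌋ = 4 → E.
Square: lon ⌊16.83/2⌋ = 8; lat ⌊9.52/1⌋ = 9.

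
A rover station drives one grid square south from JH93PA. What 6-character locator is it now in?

JH92px

Latitude subsquare a = 0; −1 → -1, wraps to 23 = x, carry into square.
Latitude square 3; −1 → 2.
The longitude characters are unchanged.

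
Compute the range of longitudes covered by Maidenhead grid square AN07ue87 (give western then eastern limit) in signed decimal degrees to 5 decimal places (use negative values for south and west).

-178.26667, -178.25833

Field A=0, N=13: +0·20° lon, +13·10° lat → SW at lon -180°, lat 40°.
Square 0, 7: +0·2° lon, +7·1° lat → SW at lon -180°, lat 47°.
Subsquare u=20, e=4: +20·0.0833333° lon, +4·0.0416667° lat → SW at lon -178.333°, lat 47.1667°.
Extended square 8, 7: +8·0.00833333° lon, +7·0.00416667° lat → SW at lon -178.267°, lat 47.1958°.
Cell spans 0.00833333° lon × 0.00416667° lat.
west -178.26667, east -178.25833.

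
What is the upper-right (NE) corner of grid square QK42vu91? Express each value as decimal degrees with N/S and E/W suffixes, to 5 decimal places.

12.84167° N, 149.83333° E

Field Q=16, K=10: +16·20° lon, +10·10° lat → SW at lon 140°, lat 10°.
Square 4, 2: +4·2° lon, +2·1° lat → SW at lon 148°, lat 12°.
Subsquare v=21, u=20: +21·0.0833333° lon, +20·0.0416667° lat → SW at lon 149.75°, lat 12.8333°.
Extended square 9, 1: +9·0.00833333° lon, +1·0.00416667° lat → SW at lon 149.825°, lat 12.8375°.
Cell spans 0.00833333° lon × 0.00416667° lat. NE corner is SW corner plus one full cell.
latitude 12.84167° N, longitude 149.83333° E.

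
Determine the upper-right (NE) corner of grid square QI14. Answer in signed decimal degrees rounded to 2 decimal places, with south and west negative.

Field Q=16, I=8: +16·20° lon, +8·10° lat → SW at lon 140°, lat -10°.
Square 1, 4: +1·2° lon, +4·1° lat → SW at lon 142°, lat -6°.
Cell spans 2° lon × 1° lat. NE corner is SW corner plus one full cell.
latitude -5.00, longitude 144.00.

-5.00, 144.00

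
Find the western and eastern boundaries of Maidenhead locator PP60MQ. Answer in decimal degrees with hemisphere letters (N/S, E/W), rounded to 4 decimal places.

133.0000° E, 133.0833° E

Field P=15, P=15: +15·20° lon, +15·10° lat → SW at lon 120°, lat 60°.
Square 6, 0: +6·2° lon, +0·1° lat → SW at lon 132°, lat 60°.
Subsquare m=12, q=16: +12·0.0833333° lon, +16·0.0416667° lat → SW at lon 133°, lat 60.6667°.
Cell spans 0.0833333° lon × 0.0416667° lat.
west 133.0000° E, east 133.0833° E.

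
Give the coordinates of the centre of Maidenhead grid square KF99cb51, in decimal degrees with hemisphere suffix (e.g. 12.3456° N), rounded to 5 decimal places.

30.95208° S, 38.21250° E

Field K=10, F=5: +10·20° lon, +5·10° lat → SW at lon 20°, lat -40°.
Square 9, 9: +9·2° lon, +9·1° lat → SW at lon 38°, lat -31°.
Subsquare c=2, b=1: +2·0.0833333° lon, +1·0.0416667° lat → SW at lon 38.1667°, lat -30.9583°.
Extended square 5, 1: +5·0.00833333° lon, +1·0.00416667° lat → SW at lon 38.2083°, lat -30.9542°.
Cell spans 0.00833333° lon × 0.00416667° lat. Centre is SW corner plus half of each.
latitude 30.95208° S, longitude 38.21250° E.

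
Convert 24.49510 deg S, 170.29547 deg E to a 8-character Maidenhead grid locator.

RG55dm51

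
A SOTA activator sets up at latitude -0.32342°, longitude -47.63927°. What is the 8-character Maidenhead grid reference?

Offset from 180°W / 90°S: lon 132.36073°, lat 89.67658°.
Field (20°×10°, letters A–R): lon ⌊132.36073/20⌋ = 6 → G; lat ⌊89.67658/10⌋ = 8 → I.
Square (2°×1°, digits 0–9): lon ⌊12.36073/2⌋ = 6; lat ⌊9.67658/1⌋ = 9.
Subsquare (5′×2.5′, letters a–x): lon ⌊0.36073/0.0833333⌋ = 4 → e; lat ⌊0.67658/0.0416667⌋ = 16 → q.
Extended square (30″×15″, digits 0–9): lon ⌊0.02740/0.00833333⌋ = 3; lat ⌊0.00991/0.00416667⌋ = 2.

GI69eq32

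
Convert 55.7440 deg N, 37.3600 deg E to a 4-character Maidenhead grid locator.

KO85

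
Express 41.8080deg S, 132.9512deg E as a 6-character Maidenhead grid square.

PE68le

Shift to the Maidenhead origin (180°W, 90°S): lon 312.9512, lat 48.1920.
Field: 312.9512/20 → 15 → P, 48.1920/10 → 4 → E; chars PE.
Square: 12.9512/2 → 6, 8.1920/1 → 8; chars 68.
Subsquare: 0.9512/0.0833333 → 11 → l, 0.1920/0.0416667 → 4 → e; chars le.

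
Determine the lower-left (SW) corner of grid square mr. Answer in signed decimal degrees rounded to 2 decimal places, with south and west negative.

80.00, 60.00

Field M=12, R=17: +12·20° lon, +17·10° lat → SW at lon 60°, lat 80°.
latitude 80.00, longitude 60.00.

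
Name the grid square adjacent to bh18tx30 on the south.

BH18tw39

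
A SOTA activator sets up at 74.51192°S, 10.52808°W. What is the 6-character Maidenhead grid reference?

Offset from 180°W / 90°S: lon 169.4719°, lat 15.4881°.
Field: lon ⌊169.4719/20⌋ = 8 → I; lat ⌊15.4881/10⌋ = 1 → B.
Square: lon ⌊9.4719/2⌋ = 4; lat ⌊5.4881/1⌋ = 5.
Subsquare: lon ⌊1.4719/0.0833333⌋ = 17 → r; lat ⌊0.4881/0.0416667⌋ = 11 → l.

IB45rl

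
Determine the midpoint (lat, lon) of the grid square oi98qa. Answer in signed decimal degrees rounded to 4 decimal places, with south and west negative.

-1.9792, 119.3750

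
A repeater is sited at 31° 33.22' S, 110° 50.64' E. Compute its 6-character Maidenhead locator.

OF58kk

Shift to the Maidenhead origin (180°W, 90°S): lon 290.8440, lat 58.4463.
Field: 290.8440/20 → 14 → O, 58.4463/10 → 5 → F; chars OF.
Square: 10.8440/2 → 5, 8.4463/1 → 8; chars 58.
Subsquare: 0.8440/0.0833333 → 10 → k, 0.4463/0.0416667 → 10 → k; chars kk.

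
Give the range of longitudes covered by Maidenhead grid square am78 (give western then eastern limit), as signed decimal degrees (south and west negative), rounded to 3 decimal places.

-166.000, -164.000

Field A=0, M=12: +0·20° lon, +12·10° lat → SW at lon -180°, lat 30°.
Square 7, 8: +7·2° lon, +8·1° lat → SW at lon -166°, lat 38°.
Cell spans 2° lon × 1° lat.
west -166.000, east -164.000.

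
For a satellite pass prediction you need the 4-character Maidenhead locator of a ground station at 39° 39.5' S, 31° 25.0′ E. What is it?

KF50

Shift to the Maidenhead origin (180°W, 90°S): lon 211.42, lat 50.34.
Field (20°×10°, letters A–R): 211.42/20 → 10 → K, 50.34/10 → 5 → F; chars KF.
Square (2°×1°, digits 0–9): 11.42/2 → 5, 0.34/1 → 0; chars 50.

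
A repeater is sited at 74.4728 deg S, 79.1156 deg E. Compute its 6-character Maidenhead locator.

Offset from 180°W / 90°S: lon 259.1156°, lat 15.5272°.
Field: 259.1156/20 → 12 → M, 15.5272/10 → 1 → B; chars MB.
Square: 19.1156/2 → 9, 5.5272/1 → 5; chars 95.
Subsquare: 1.1156/0.0833333 → 13 → n, 0.5272/0.0416667 → 12 → m; chars nm.

MB95nm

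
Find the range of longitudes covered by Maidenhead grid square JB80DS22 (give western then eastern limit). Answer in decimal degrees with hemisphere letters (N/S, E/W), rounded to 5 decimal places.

16.26667° E, 16.27500° E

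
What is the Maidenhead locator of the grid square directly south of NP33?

NP32

Latitude square 3; −1 → 2.
The longitude characters are unchanged.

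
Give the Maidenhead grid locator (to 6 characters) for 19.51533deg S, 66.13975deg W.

FH60wl

Offset from 180°W / 90°S: lon 113.8602°, lat 70.4847°.
Field (20°×10°, letters A–R): 113.8602/20 → 5 → F, 70.4847/10 → 7 → H; chars FH.
Square (2°×1°, digits 0–9): 13.8602/2 → 6, 0.4847/1 → 0; chars 60.
Subsquare (5′×2.5′, letters a–x): 1.8602/0.0833333 → 22 → w, 0.4847/0.0416667 → 11 → l; chars wl.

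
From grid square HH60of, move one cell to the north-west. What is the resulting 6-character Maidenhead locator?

Longitude subsquare o = 14; −1 → 13 = n.
Latitude subsquare f = 5; +1 → 6 = g.

HH60ng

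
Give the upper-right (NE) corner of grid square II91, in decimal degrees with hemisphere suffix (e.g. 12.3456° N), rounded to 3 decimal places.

Field I=8, I=8: +8·20° lon, +8·10° lat → SW at lon -20°, lat -10°.
Square 9, 1: +9·2° lon, +1·1° lat → SW at lon -2°, lat -9°.
Cell spans 2° lon × 1° lat. NE corner is SW corner plus one full cell.
latitude 8.000° S, longitude 0.000° E.

8.000° S, 0.000° E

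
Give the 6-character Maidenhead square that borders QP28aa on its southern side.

Latitude subsquare a = 0; −1 → -1, wraps to 23 = x, carry into square.
Latitude square 8; −1 → 7.
The longitude characters are unchanged.

QP27ax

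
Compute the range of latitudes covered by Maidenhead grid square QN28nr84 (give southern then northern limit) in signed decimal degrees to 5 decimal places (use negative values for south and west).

48.72500, 48.72917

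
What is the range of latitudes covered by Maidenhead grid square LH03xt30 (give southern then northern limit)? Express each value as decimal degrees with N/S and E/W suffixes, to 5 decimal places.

Field L=11, H=7: +11·20° lon, +7·10° lat → SW at lon 40°, lat -20°.
Square 0, 3: +0·2° lon, +3·1° lat → SW at lon 40°, lat -17°.
Subsquare x=23, t=19: +23·0.0833333° lon, +19·0.0416667° lat → SW at lon 41.9167°, lat -16.2083°.
Extended square 3, 0: +3·0.00833333° lon, +0·0.00416667° lat → SW at lon 41.9417°, lat -16.2083°.
Cell spans 0.00833333° lon × 0.00416667° lat.
south 16.20833° S, north 16.20417° S.

16.20833° S, 16.20417° S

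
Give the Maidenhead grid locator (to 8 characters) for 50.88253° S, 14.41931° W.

ID29sc98

Add 180° to longitude and 90° to latitude: 165.58069, 39.11747.
Field (20°×10°, letters A–R): 165.58069/20 → 8 → I, 39.11747/10 → 3 → D; chars ID.
Square (2°×1°, digits 0–9): 5.58069/2 → 2, 9.11747/1 → 9; chars 29.
Subsquare (5′×2.5′, letters a–x): 1.58069/0.0833333 → 18 → s, 0.11747/0.0416667 → 2 → c; chars sc.
Extended square (30″×15″, digits 0–9): 0.08069/0.00833333 → 9, 0.03414/0.00416667 → 8; chars 98.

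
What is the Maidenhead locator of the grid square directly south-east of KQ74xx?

Longitude subsquare x = 23; +1 → 24, wraps to 0 = a, carry into square.
Longitude square 7; +1 → 8.
Latitude subsquare x = 23; −1 → 22 = w.

KQ84aw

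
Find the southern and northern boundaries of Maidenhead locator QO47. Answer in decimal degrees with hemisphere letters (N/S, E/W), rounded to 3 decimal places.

57.000° N, 58.000° N

Field Q=16, O=14: +16·20° lon, +14·10° lat → SW at lon 140°, lat 50°.
Square 4, 7: +4·2° lon, +7·1° lat → SW at lon 148°, lat 57°.
Cell spans 2° lon × 1° lat.
south 57.000° N, north 58.000° N.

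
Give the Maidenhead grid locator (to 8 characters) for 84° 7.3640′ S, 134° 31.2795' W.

Add 180° to longitude and 90° to latitude: 45.47868, 5.87727.
Field (20°×10°, letters A–R): lon ⌊45.47868/20⌋ = 2 → C; lat ⌊5.87727/10⌋ = 0 → A.
Square (2°×1°, digits 0–9): lon ⌊5.47868/2⌋ = 2; lat ⌊5.87727/1⌋ = 5.
Subsquare (5′×2.5′, letters a–x): lon ⌊1.47868/0.0833333⌋ = 17 → r; lat ⌊0.87727/0.0416667⌋ = 21 → v.
Extended square (30″×15″, digits 0–9): lon ⌊0.06201/0.00833333⌋ = 7; lat ⌊0.00227/0.00416667⌋ = 0.

CA25rv70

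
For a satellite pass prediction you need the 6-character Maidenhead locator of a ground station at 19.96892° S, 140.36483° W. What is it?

BH90ta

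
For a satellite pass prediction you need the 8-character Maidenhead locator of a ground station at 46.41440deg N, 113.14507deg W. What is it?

DN36kj29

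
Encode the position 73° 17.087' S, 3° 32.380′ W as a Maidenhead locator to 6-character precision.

Offset from 180°W / 90°S: lon 176.4603°, lat 16.7152°.
Field: lon ⌊176.4603/20⌋ = 8 → I; lat ⌊16.7152/10⌋ = 1 → B.
Square: lon ⌊16.4603/2⌋ = 8; lat ⌊6.7152/1⌋ = 6.
Subsquare: lon ⌊0.4603/0.0833333⌋ = 5 → f; lat ⌊0.7152/0.0416667⌋ = 17 → r.

IB86fr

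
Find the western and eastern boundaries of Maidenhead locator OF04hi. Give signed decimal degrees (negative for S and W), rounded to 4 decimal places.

Field O=14, F=5: +14·20° lon, +5·10° lat → SW at lon 100°, lat -40°.
Square 0, 4: +0·2° lon, +4·1° lat → SW at lon 100°, lat -36°.
Subsquare h=7, i=8: +7·0.0833333° lon, +8·0.0416667° lat → SW at lon 100.583°, lat -35.6667°.
Cell spans 0.0833333° lon × 0.0416667° lat.
west 100.5833, east 100.6667.

100.5833, 100.6667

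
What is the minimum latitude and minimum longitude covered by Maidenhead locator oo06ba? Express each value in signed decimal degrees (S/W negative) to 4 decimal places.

56.0000, 100.0833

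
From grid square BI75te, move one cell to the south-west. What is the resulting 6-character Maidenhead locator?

Longitude subsquare t = 19; −1 → 18 = s.
Latitude subsquare e = 4; −1 → 3 = d.

BI75sd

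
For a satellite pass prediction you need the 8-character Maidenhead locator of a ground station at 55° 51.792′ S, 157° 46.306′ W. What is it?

BD14cd72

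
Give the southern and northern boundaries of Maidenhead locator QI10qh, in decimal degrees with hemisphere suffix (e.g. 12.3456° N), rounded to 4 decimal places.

9.7083° S, 9.6667° S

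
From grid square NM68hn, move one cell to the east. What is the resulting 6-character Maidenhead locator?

Longitude subsquare h = 7; +1 → 8 = i.
The latitude characters are unchanged.

NM68in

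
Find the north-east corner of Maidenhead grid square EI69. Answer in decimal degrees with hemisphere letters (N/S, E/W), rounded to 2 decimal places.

Field E=4, I=8: +4·20° lon, +8·10° lat → SW at lon -100°, lat -10°.
Square 6, 9: +6·2° lon, +9·1° lat → SW at lon -88°, lat -1°.
Cell spans 2° lon × 1° lat. NE corner is SW corner plus one full cell.
latitude 0.00° N, longitude 86.00° W.

0.00° N, 86.00° W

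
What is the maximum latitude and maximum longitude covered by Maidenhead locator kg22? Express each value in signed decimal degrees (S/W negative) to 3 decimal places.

-27.000, 26.000

Field K=10, G=6: +10·20° lon, +6·10° lat → SW at lon 20°, lat -30°.
Square 2, 2: +2·2° lon, +2·1° lat → SW at lon 24°, lat -28°.
Cell spans 2° lon × 1° lat. NE corner is SW corner plus one full cell.
latitude -27.000, longitude 26.000.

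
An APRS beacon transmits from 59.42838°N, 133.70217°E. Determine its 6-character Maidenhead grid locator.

PO69uk

Add 180° to longitude and 90° to latitude: 313.7022, 149.4284.
Field: 313.7022/20 → 15 → P, 149.4284/10 → 14 → O; chars PO.
Square: 13.7022/2 → 6, 9.4284/1 → 9; chars 69.
Subsquare: 1.7022/0.0833333 → 20 → u, 0.4284/0.0416667 → 10 → k; chars uk.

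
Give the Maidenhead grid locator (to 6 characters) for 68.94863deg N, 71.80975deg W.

FP48cw

Shift to the Maidenhead origin (180°W, 90°S): lon 108.1903, lat 158.9486.
Field (20°×10°, letters A–R): 108.1903/20 → 5 → F, 158.9486/10 → 15 → P; chars FP.
Square (2°×1°, digits 0–9): 8.1903/2 → 4, 8.9486/1 → 8; chars 48.
Subsquare (5′×2.5′, letters a–x): 0.1903/0.0833333 → 2 → c, 0.9486/0.0416667 → 22 → w; chars cw.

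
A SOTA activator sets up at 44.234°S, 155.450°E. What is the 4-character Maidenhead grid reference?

QE75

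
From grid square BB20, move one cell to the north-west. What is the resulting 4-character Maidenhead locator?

BB11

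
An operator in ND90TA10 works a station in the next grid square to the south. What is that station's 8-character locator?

Latitude extended square 0; −1 → -1, wraps to 9, carry into subsquare.
Latitude subsquare a = 0; −1 → -1, wraps to 23 = x, carry into square.
Latitude square 0; −1 → -1, wraps to 9, carry into field.
Latitude field D = 3; −1 → 2 = C.
The longitude characters are unchanged.

NC99tx19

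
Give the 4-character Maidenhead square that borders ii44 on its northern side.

Latitude square 4; +1 → 5.
The longitude characters are unchanged.

II45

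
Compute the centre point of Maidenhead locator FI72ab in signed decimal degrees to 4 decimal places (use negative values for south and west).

-7.9375, -65.9583

Field F=5, I=8: +5·20° lon, +8·10° lat → SW at lon -80°, lat -10°.
Square 7, 2: +7·2° lon, +2·1° lat → SW at lon -66°, lat -8°.
Subsquare a=0, b=1: +0·0.0833333° lon, +1·0.0416667° lat → SW at lon -66°, lat -7.95833°.
Cell spans 0.0833333° lon × 0.0416667° lat. Centre is SW corner plus half of each.
latitude -7.9375, longitude -65.9583.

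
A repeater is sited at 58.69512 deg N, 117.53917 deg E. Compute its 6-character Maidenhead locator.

OO88sq

Offset from 180°W / 90°S: lon 297.5392°, lat 148.6951°.
Field: lon ⌊297.5392/20⌋ = 14 → O; lat ⌊148.6951/10⌋ = 14 → O.
Square: lon ⌊17.5392/2⌋ = 8; lat ⌊8.6951/1⌋ = 8.
Subsquare: lon ⌊1.5392/0.0833333⌋ = 18 → s; lat ⌊0.6951/0.0416667⌋ = 16 → q.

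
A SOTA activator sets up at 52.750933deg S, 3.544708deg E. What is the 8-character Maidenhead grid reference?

JD17sf59

Offset from 180°W / 90°S: lon 183.54471°, lat 37.24907°.
Field: 183.54471/20 → 9 → J, 37.24907/10 → 3 → D; chars JD.
Square: 3.54471/2 → 1, 7.24907/1 → 7; chars 17.
Subsquare: 1.54471/0.0833333 → 18 → s, 0.24907/0.0416667 → 5 → f; chars sf.
Extended square: 0.04471/0.00833333 → 5, 0.04073/0.00416667 → 9; chars 59.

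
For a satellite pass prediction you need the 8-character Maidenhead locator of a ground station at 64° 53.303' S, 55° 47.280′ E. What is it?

LC75vc46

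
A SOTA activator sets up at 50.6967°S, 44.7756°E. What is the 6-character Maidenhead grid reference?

LD29jh

Add 180° to longitude and 90° to latitude: 224.7756, 39.3033.
Field: lon ⌊224.7756/20⌋ = 11 → L; lat ⌊39.3033/10⌋ = 3 → D.
Square: lon ⌊4.7756/2⌋ = 2; lat ⌊9.3033/1⌋ = 9.
Subsquare: lon ⌊0.7756/0.0833333⌋ = 9 → j; lat ⌊0.3033/0.0416667⌋ = 7 → h.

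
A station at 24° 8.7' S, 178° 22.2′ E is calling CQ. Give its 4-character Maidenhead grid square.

RG95

Add 180° to longitude and 90° to latitude: 358.37, 65.86.
Field: 358.37/20 → 17 → R, 65.86/10 → 6 → G; chars RG.
Square: 18.37/2 → 9, 5.86/1 → 5; chars 95.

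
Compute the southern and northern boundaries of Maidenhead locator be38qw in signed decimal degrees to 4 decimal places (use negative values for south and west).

Field B=1, E=4: +1·20° lon, +4·10° lat → SW at lon -160°, lat -50°.
Square 3, 8: +3·2° lon, +8·1° lat → SW at lon -154°, lat -42°.
Subsquare q=16, w=22: +16·0.0833333° lon, +22·0.0416667° lat → SW at lon -152.667°, lat -41.0833°.
Cell spans 0.0833333° lon × 0.0416667° lat.
south -41.0833, north -41.0417.

-41.0833, -41.0417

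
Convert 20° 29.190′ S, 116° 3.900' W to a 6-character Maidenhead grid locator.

Offset from 180°W / 90°S: lon 63.9350°, lat 69.5135°.
Field: lon ⌊63.9350/20⌋ = 3 → D; lat ⌊69.5135/10⌋ = 6 → G.
Square: lon ⌊3.9350/2⌋ = 1; lat ⌊9.5135/1⌋ = 9.
Subsquare: lon ⌊1.9350/0.0833333⌋ = 23 → x; lat ⌊0.5135/0.0416667⌋ = 12 → m.

DG19xm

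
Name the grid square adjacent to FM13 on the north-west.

FM04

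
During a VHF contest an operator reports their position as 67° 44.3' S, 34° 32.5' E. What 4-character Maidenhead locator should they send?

KC72

Add 180° to longitude and 90° to latitude: 214.54, 22.26.
Field: 214.54/20 → 10 → K, 22.26/10 → 2 → C; chars KC.
Square: 14.54/2 → 7, 2.26/1 → 2; chars 72.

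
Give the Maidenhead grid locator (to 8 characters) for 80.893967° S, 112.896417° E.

OA69kc75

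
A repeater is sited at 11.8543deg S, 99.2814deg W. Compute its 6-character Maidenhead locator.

Shift to the Maidenhead origin (180°W, 90°S): lon 80.7186, lat 78.1457.
Field (20°×10°, letters A–R): lon ⌊80.7186/20⌋ = 4 → E; lat ⌊78.1457/10⌋ = 7 → H.
Square (2°×1°, digits 0–9): lon ⌊0.7186/2⌋ = 0; lat ⌊8.1457/1⌋ = 8.
Subsquare (5′×2.5′, letters a–x): lon ⌊0.7186/0.0833333⌋ = 8 → i; lat ⌊0.1457/0.0416667⌋ = 3 → d.

EH08id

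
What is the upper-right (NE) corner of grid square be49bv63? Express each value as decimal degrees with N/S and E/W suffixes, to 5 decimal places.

40.10833° S, 151.85833° W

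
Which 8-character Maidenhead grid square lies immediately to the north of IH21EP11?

Latitude extended square 1; +1 → 2.
The longitude characters are unchanged.

IH21ep12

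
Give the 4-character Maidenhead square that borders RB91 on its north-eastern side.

AB02

Longitude square 9; +1 → 10, wraps to 0, carry into field.
Longitude field R = 17; +1 → 18, wraps to 0 = A, wrapping around the antimeridian.
Latitude square 1; +1 → 2.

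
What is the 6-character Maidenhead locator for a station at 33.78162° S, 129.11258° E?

PF46nf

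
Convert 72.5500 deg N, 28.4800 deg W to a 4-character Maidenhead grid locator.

Offset from 180°W / 90°S: lon 151.52°, lat 162.55°.
Field (20°×10°, letters A–R): lon ⌊151.52/20⌋ = 7 → H; lat ⌊162.55/10⌋ = 16 → Q.
Square (2°×1°, digits 0–9): lon ⌊11.52/2⌋ = 5; lat ⌊2.55/1⌋ = 2.

HQ52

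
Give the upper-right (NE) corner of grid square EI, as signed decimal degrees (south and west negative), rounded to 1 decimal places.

0.0, -80.0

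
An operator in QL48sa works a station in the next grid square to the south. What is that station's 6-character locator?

QL47sx

Latitude subsquare a = 0; −1 → -1, wraps to 23 = x, carry into square.
Latitude square 8; −1 → 7.
The longitude characters are unchanged.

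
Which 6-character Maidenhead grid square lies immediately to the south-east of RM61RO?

RM61sn

Longitude subsquare r = 17; +1 → 18 = s.
Latitude subsquare o = 14; −1 → 13 = n.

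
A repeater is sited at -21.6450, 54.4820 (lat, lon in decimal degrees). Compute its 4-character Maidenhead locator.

Shift to the Maidenhead origin (180°W, 90°S): lon 234.48, lat 68.36.
Field: 234.48/20 → 11 → L, 68.36/10 → 6 → G; chars LG.
Square: 14.48/2 → 7, 8.36/1 → 8; chars 78.

LG78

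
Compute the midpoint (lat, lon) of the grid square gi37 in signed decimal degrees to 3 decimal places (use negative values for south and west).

-2.500, -53.000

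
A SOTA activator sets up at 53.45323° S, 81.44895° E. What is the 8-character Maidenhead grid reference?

Shift to the Maidenhead origin (180°W, 90°S): lon 261.44895, lat 36.54677.
Field (20°×10°, letters A–R): lon ⌊261.44895/20⌋ = 13 → N; lat ⌊36.54677/10⌋ = 3 → D.
Square (2°×1°, digits 0–9): lon ⌊1.44895/2⌋ = 0; lat ⌊6.54677/1⌋ = 6.
Subsquare (5′×2.5′, letters a–x): lon ⌊1.44895/0.0833333⌋ = 17 → r; lat ⌊0.54677/0.0416667⌋ = 13 → n.
Extended square (30″×15″, digits 0–9): lon ⌊0.03228/0.00833333⌋ = 3; lat ⌊0.00510/0.00416667⌋ = 1.

ND06rn31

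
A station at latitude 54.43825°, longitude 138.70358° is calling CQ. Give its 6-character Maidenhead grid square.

PO94ik

Offset from 180°W / 90°S: lon 318.7036°, lat 144.4382°.
Field: lon ⌊318.7036/20⌋ = 15 → P; lat ⌊144.4382/10⌋ = 14 → O.
Square: lon ⌊18.7036/2⌋ = 9; lat ⌊4.4382/1⌋ = 4.
Subsquare: lon ⌊0.7036/0.0833333⌋ = 8 → i; lat ⌊0.4382/0.0416667⌋ = 10 → k.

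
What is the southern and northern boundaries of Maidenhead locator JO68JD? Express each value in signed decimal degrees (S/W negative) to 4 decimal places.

58.1250, 58.1667

Field J=9, O=14: +9·20° lon, +14·10° lat → SW at lon 0°, lat 50°.
Square 6, 8: +6·2° lon, +8·1° lat → SW at lon 12°, lat 58°.
Subsquare j=9, d=3: +9·0.0833333° lon, +3·0.0416667° lat → SW at lon 12.75°, lat 58.125°.
Cell spans 0.0833333° lon × 0.0416667° lat.
south 58.1250, north 58.1667.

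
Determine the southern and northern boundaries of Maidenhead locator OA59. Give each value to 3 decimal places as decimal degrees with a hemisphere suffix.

Field O=14, A=0: +14·20° lon, +0·10° lat → SW at lon 100°, lat -90°.
Square 5, 9: +5·2° lon, +9·1° lat → SW at lon 110°, lat -81°.
Cell spans 2° lon × 1° lat.
south 81.000° S, north 80.000° S.

81.000° S, 80.000° S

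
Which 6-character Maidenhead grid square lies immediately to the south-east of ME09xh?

ME19ag

Longitude subsquare x = 23; +1 → 24, wraps to 0 = a, carry into square.
Longitude square 0; +1 → 1.
Latitude subsquare h = 7; −1 → 6 = g.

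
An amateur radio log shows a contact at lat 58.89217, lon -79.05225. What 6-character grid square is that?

FO08lv

Offset from 180°W / 90°S: lon 100.9477°, lat 148.8922°.
Field (20°×10°, letters A–R): 100.9477/20 → 5 → F, 148.8922/10 → 14 → O; chars FO.
Square (2°×1°, digits 0–9): 0.9477/2 → 0, 8.8922/1 → 8; chars 08.
Subsquare (5′×2.5′, letters a–x): 0.9477/0.0833333 → 11 → l, 0.8922/0.0416667 → 21 → v; chars lv.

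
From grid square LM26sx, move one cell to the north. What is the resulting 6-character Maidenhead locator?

LM27sa

Latitude subsquare x = 23; +1 → 24, wraps to 0 = a, carry into square.
Latitude square 6; +1 → 7.
The longitude characters are unchanged.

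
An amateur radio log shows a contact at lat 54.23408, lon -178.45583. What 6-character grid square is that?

AO04sf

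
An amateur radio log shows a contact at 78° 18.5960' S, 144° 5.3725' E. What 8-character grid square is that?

QB21bq05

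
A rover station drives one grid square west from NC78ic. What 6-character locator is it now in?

NC78hc

Longitude subsquare i = 8; −1 → 7 = h.
The latitude characters are unchanged.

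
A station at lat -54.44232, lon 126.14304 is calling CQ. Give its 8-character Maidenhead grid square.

PD35bn73

Shift to the Maidenhead origin (180°W, 90°S): lon 306.14304, lat 35.55768.
Field (20°×10°, letters A–R): lon ⌊306.14304/20⌋ = 15 → P; lat ⌊35.55768/10⌋ = 3 → D.
Square (2°×1°, digits 0–9): lon ⌊6.14304/2⌋ = 3; lat ⌊5.55768/1⌋ = 5.
Subsquare (5′×2.5′, letters a–x): lon ⌊0.14304/0.0833333⌋ = 1 → b; lat ⌊0.55768/0.0416667⌋ = 13 → n.
Extended square (30″×15″, digits 0–9): lon ⌊0.05971/0.00833333⌋ = 7; lat ⌊0.01601/0.00416667⌋ = 3.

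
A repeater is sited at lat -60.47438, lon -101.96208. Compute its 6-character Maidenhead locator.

DC99am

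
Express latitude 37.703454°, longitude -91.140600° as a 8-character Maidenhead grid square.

EM47kq38

Offset from 180°W / 90°S: lon 88.85940°, lat 127.70345°.
Field: lon ⌊88.85940/20⌋ = 4 → E; lat ⌊127.70345/10⌋ = 12 → M.
Square: lon ⌊8.85940/2⌋ = 4; lat ⌊7.70345/1⌋ = 7.
Subsquare: lon ⌊0.85940/0.0833333⌋ = 10 → k; lat ⌊0.70345/0.0416667⌋ = 16 → q.
Extended square: lon ⌊0.02607/0.00833333⌋ = 3; lat ⌊0.03679/0.00416667⌋ = 8.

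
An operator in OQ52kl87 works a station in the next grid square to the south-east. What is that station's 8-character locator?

OQ52kl96

Longitude extended square 8; +1 → 9.
Latitude extended square 7; −1 → 6.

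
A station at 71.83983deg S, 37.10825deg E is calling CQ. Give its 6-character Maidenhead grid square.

KB88nd

Shift to the Maidenhead origin (180°W, 90°S): lon 217.1082, lat 18.1602.
Field (20°×10°, letters A–R): lon ⌊217.1082/20⌋ = 10 → K; lat ⌊18.1602/10⌋ = 1 → B.
Square (2°×1°, digits 0–9): lon ⌊17.1082/2⌋ = 8; lat ⌊8.1602/1⌋ = 8.
Subsquare (5′×2.5′, letters a–x): lon ⌊1.1082/0.0833333⌋ = 13 → n; lat ⌊0.1602/0.0416667⌋ = 3 → d.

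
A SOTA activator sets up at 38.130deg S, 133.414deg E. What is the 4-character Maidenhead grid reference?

Offset from 180°W / 90°S: lon 313.41°, lat 51.87°.
Field: lon ⌊313.41/20⌋ = 15 → P; lat ⌊51.87/10⌋ = 5 → F.
Square: lon ⌊13.41/2⌋ = 6; lat ⌊1.87/1⌋ = 1.

PF61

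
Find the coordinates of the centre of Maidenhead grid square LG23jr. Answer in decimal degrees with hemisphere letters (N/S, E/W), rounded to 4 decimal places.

26.2708° S, 44.7917° E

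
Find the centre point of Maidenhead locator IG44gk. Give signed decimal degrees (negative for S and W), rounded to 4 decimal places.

Field I=8, G=6: +8·20° lon, +6·10° lat → SW at lon -20°, lat -30°.
Square 4, 4: +4·2° lon, +4·1° lat → SW at lon -12°, lat -26°.
Subsquare g=6, k=10: +6·0.0833333° lon, +10·0.0416667° lat → SW at lon -11.5°, lat -25.5833°.
Cell spans 0.0833333° lon × 0.0416667° lat. Centre is SW corner plus half of each.
latitude -25.5625, longitude -11.4583.

-25.5625, -11.4583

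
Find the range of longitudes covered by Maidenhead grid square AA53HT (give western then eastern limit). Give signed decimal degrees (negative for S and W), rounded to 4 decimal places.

-169.4167, -169.3333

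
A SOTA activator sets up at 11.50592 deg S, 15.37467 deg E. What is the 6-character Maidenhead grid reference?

JH78ql

Add 180° to longitude and 90° to latitude: 195.3747, 78.4941.
Field: 195.3747/20 → 9 → J, 78.4941/10 → 7 → H; chars JH.
Square: 15.3747/2 → 7, 8.4941/1 → 8; chars 78.
Subsquare: 1.3747/0.0833333 → 16 → q, 0.4941/0.0416667 → 11 → l; chars ql.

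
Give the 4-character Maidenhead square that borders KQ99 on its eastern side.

LQ09

Longitude square 9; +1 → 10, wraps to 0, carry into field.
Longitude field K = 10; +1 → 11 = L.
The latitude characters are unchanged.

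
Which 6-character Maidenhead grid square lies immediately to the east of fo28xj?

FO38aj

Longitude subsquare x = 23; +1 → 24, wraps to 0 = a, carry into square.
Longitude square 2; +1 → 3.
The latitude characters are unchanged.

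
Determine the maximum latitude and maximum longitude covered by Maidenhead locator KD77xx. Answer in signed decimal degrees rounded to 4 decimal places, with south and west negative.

Field K=10, D=3: +10·20° lon, +3·10° lat → SW at lon 20°, lat -60°.
Square 7, 7: +7·2° lon, +7·1° lat → SW at lon 34°, lat -53°.
Subsquare x=23, x=23: +23·0.0833333° lon, +23·0.0416667° lat → SW at lon 35.9167°, lat -52.0417°.
Cell spans 0.0833333° lon × 0.0416667° lat. NE corner is SW corner plus one full cell.
latitude -52.0000, longitude 36.0000.

-52.0000, 36.0000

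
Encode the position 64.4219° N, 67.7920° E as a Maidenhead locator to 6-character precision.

MP34vk

Offset from 180°W / 90°S: lon 247.7920°, lat 154.4219°.
Field (20°×10°, letters A–R): lon ⌊247.7920/20⌋ = 12 → M; lat ⌊154.4219/10⌋ = 15 → P.
Square (2°×1°, digits 0–9): lon ⌊7.7920/2⌋ = 3; lat ⌊4.4219/1⌋ = 4.
Subsquare (5′×2.5′, letters a–x): lon ⌊1.7920/0.0833333⌋ = 21 → v; lat ⌊0.4219/0.0416667⌋ = 10 → k.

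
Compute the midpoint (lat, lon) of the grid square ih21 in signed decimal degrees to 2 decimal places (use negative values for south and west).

-18.50, -15.00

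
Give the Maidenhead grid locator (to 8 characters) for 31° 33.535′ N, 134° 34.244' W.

CM21rn14

Offset from 180°W / 90°S: lon 45.42927°, lat 121.55892°.
Field (20°×10°, letters A–R): 45.42927/20 → 2 → C, 121.55892/10 → 12 → M; chars CM.
Square (2°×1°, digits 0–9): 5.42927/2 → 2, 1.55892/1 → 1; chars 21.
Subsquare (5′×2.5′, letters a–x): 1.42927/0.0833333 → 17 → r, 0.55892/0.0416667 → 13 → n; chars rn.
Extended square (30″×15″, digits 0–9): 0.01260/0.00833333 → 1, 0.01725/0.00416667 → 4; chars 14.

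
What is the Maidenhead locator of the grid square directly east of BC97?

Longitude square 9; +1 → 10, wraps to 0, carry into field.
Longitude field B = 1; +1 → 2 = C.
The latitude characters are unchanged.

CC07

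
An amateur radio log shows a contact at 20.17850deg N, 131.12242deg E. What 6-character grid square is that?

PL50ne

Add 180° to longitude and 90° to latitude: 311.1224, 110.1785.
Field: lon ⌊311.1224/20⌋ = 15 → P; lat ⌊110.1785/10⌋ = 11 → L.
Square: lon ⌊11.1224/2⌋ = 5; lat ⌊0.1785/1⌋ = 0.
Subsquare: lon ⌊1.1224/0.0833333⌋ = 13 → n; lat ⌊0.1785/0.0416667⌋ = 4 → e.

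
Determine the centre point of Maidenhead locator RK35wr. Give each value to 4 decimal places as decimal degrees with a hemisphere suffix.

15.7292° N, 167.8750° E

Field R=17, K=10: +17·20° lon, +10·10° lat → SW at lon 160°, lat 10°.
Square 3, 5: +3·2° lon, +5·1° lat → SW at lon 166°, lat 15°.
Subsquare w=22, r=17: +22·0.0833333° lon, +17·0.0416667° lat → SW at lon 167.833°, lat 15.7083°.
Cell spans 0.0833333° lon × 0.0416667° lat. Centre is SW corner plus half of each.
latitude 15.7292° N, longitude 167.8750° E.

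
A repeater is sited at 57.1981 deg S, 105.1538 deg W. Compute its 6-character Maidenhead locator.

Shift to the Maidenhead origin (180°W, 90°S): lon 74.8462, lat 32.8019.
Field: 74.8462/20 → 3 → D, 32.8019/10 → 3 → D; chars DD.
Square: 14.8462/2 → 7, 2.8019/1 → 2; chars 72.
Subsquare: 0.8462/0.0833333 → 10 → k, 0.8019/0.0416667 → 19 → t; chars kt.

DD72kt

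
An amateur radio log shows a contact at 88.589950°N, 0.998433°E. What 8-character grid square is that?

Shift to the Maidenhead origin (180°W, 90°S): lon 180.99843, lat 178.58995.
Field: lon ⌊180.99843/20⌋ = 9 → J; lat ⌊178.58995/10⌋ = 17 → R.
Square: lon ⌊0.99843/2⌋ = 0; lat ⌊8.58995/1⌋ = 8.
Subsquare: lon ⌊0.99843/0.0833333⌋ = 11 → l; lat ⌊0.58995/0.0416667⌋ = 14 → o.
Extended square: lon ⌊0.08177/0.00833333⌋ = 9; lat ⌊0.00662/0.00416667⌋ = 1.

JR08lo91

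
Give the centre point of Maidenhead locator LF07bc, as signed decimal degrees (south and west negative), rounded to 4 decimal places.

Field L=11, F=5: +11·20° lon, +5·10° lat → SW at lon 40°, lat -40°.
Square 0, 7: +0·2° lon, +7·1° lat → SW at lon 40°, lat -33°.
Subsquare b=1, c=2: +1·0.0833333° lon, +2·0.0416667° lat → SW at lon 40.0833°, lat -32.9167°.
Cell spans 0.0833333° lon × 0.0416667° lat. Centre is SW corner plus half of each.
latitude -32.8958, longitude 40.1250.

-32.8958, 40.1250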